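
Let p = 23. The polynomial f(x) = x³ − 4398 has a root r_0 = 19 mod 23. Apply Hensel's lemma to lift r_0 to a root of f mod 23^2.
r_1 = 111 (mod 529)

Hensel: r_{i+1} = r_i − f(r_i)/f′(r_i) mod 23^{i+2}, where f′(x) = 3x². Iterate:
  r_0 = 19 (mod 23)
  r_1 = 111 (mod 529)
Final: r = 111 with f(r) ≡ 0 mod 23^2.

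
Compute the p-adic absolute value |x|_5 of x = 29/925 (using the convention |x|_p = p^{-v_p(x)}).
|29/925|_5 = 25

Step 1 — compute v_5(x) by factoring powers of 5 out of the numerator and denominator: v_5(29/925) = -2. Step 2 — apply |x|_p = p^{-v_p(x)} = 5^{2} = 25.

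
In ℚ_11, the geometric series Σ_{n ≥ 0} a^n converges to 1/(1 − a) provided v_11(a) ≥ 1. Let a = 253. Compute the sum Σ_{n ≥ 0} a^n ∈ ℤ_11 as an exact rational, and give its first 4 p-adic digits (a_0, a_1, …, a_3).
Σ a^n = 1/(1 − a) = -1/252;  first 4 digits = (1, 1, 3, 5)

v_11(a) = 1 ≥ 1, so the series converges in ℤ_11 to 1/(1 − a) = 1/(1 − 253) = -1/252. Expand this rational in ℤ_11: compute digits iteratively via d_i = x_i mod 11, x_{i+1} = (x_i − d_i)/11. The first 4 digits are (1, 1, 3, 5).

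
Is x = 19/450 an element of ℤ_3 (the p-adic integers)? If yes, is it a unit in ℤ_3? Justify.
x ∉ ℤ_3 (v_3(x) = -2 < 0)

ℤ_3 = {x ∈ ℚ_3 : v_3(x) ≥ 0} and ℤ_3^× = {x ∈ ℤ_3 : v_3(x) = 0}. Here v_3(19/450) = v_3(num) − v_3(den) = -2; compare against these criteria.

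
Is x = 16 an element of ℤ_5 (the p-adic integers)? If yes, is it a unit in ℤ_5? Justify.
x ∈ ℤ_5^× (unit); v_5(x) = 0

ℤ_5 = {x ∈ ℚ_5 : v_5(x) ≥ 0} and ℤ_5^× = {x ∈ ℤ_5 : v_5(x) = 0}. Here v_5(16) = v_5(num) − v_5(den) = 0; compare against these criteria.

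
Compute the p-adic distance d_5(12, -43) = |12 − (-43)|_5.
d_5(12, -43) = 1/5

Step 1 — x − y = 12 − (-43) = 55. Step 2 — v_5(55) = 1 (factor: 55 = (5^1 · 11); the sign does not affect v_p). Step 3 — |x − y|_5 = 5^{-1} = 1/5.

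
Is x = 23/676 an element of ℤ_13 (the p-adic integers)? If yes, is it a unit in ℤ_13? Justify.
x ∉ ℤ_13 (v_13(x) = -2 < 0)

ℤ_13 = {x ∈ ℚ_13 : v_13(x) ≥ 0} and ℤ_13^× = {x ∈ ℤ_13 : v_13(x) = 0}. Here v_13(23/676) = v_13(num) − v_13(den) = -2; compare against these criteria.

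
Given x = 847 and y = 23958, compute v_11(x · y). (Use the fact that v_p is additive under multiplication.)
v_11(20292426) = 5

v_p(x) = 2 (factor: 847 = 11^2 · 7); v_p(y) = 3 (factor: 23958 = 11^3 · 18). Additivity: v_p(xy) = v_p(x) + v_p(y) = 2 + 3 = 5. (Direct check: xy = 20292426 = 11^5 · (126).)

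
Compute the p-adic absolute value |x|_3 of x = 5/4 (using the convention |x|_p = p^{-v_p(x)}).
|5/4|_3 = 1

Step 1 — compute v_3(x) by factoring powers of 3 out of the numerator and denominator: v_3(5/4) = 0. Step 2 — apply |x|_p = p^{-v_p(x)} = 3^{0} = 1.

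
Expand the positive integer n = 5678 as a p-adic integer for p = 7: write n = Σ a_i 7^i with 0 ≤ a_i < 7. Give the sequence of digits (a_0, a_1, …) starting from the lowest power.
(a_0, a_1, …) = (1, 6, 3, 2, 2)

Repeated division by 7 gives the digits low-to-high: 5678 = 1 + 6·7^1 + 3·7^2 + 2·7^3 + 2·7^4. Digit sequence: (1, 6, 3, 2, 2).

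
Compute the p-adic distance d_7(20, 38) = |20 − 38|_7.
d_7(20, 38) = 1

Step 1 — x − y = 20 − 38 = -18. Step 2 — v_7(-18) = 0 (factor: -18 = −(7^0 · 18); the sign does not affect v_p). Step 3 — |x − y|_7 = 7^{0} = 1.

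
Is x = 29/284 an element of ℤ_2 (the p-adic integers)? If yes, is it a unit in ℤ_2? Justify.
x ∉ ℤ_2 (v_2(x) = -2 < 0)

ℤ_2 = {x ∈ ℚ_2 : v_2(x) ≥ 0} and ℤ_2^× = {x ∈ ℤ_2 : v_2(x) = 0}. Here v_2(29/284) = v_2(num) − v_2(den) = -2; compare against these criteria.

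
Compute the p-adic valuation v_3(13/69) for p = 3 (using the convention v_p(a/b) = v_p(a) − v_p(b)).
v_3(13/69) = -1

Factor powers of 3 from the numerator and denominator of the reduced fraction: 13 = 3^0 · 13 and 69 = 3^1 · 23. Apply v_p(a/b) = v_p(a) − v_p(b): v_3(13/69) = 0 − 1 = -1.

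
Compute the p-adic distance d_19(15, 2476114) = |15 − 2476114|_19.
d_19(15, 2476114) = 1/2476099

Step 1 — x − y = 15 − 2476114 = -2476099. Step 2 — v_19(-2476099) = 5 (factor: -2476099 = −(19^5 · 1); the sign does not affect v_p). Step 3 — |x − y|_19 = 19^{-5} = 1/2476099.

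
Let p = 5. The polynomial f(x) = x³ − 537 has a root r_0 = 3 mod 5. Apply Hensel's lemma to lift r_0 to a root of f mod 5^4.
r_3 = 83 (mod 625)

Hensel: r_{i+1} = r_i − f(r_i)/f′(r_i) mod 5^{i+2}, where f′(x) = 3x². Iterate:
  r_0 = 3 (mod 5)
  r_1 = 8 (mod 25)
  r_2 = 83 (mod 125)
  r_3 = 83 (mod 625)
Final: r = 83 with f(r) ≡ 0 mod 5^4.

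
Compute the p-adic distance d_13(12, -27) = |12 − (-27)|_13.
d_13(12, -27) = 1/13

Step 1 — x − y = 12 − (-27) = 39. Step 2 — v_13(39) = 1 (factor: 39 = (13^1 · 3); the sign does not affect v_p). Step 3 — |x − y|_13 = 13^{-1} = 1/13.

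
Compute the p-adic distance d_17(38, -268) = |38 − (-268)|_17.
d_17(38, -268) = 1/17

Step 1 — x − y = 38 − (-268) = 306. Step 2 — v_17(306) = 1 (factor: 306 = (17^1 · 18); the sign does not affect v_p). Step 3 — |x − y|_17 = 17^{-1} = 1/17.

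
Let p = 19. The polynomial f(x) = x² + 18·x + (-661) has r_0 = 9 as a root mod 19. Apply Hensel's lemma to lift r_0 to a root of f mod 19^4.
r_3 = 75971 (mod 130321)

Hensel: r_{i+1} = r_i − f(r_i)·(f′(r_i))^{-1} mod 19^{i+2}, f′(x) = 2x + 18. Iterate:
  r_0 = 9 (mod 19)
  r_1 = 161 (mod 361)
  r_2 = 522 (mod 6859)
  r_3 = 75971 (mod 130321)
Final: r = 75971 satisfies f(r) ≡ 0 mod 19^4.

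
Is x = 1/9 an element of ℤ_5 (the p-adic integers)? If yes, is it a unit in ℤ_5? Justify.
x ∈ ℤ_5^× (unit); v_5(x) = 0

ℤ_5 = {x ∈ ℚ_5 : v_5(x) ≥ 0} and ℤ_5^× = {x ∈ ℤ_5 : v_5(x) = 0}. Here v_5(1/9) = v_5(num) − v_5(den) = 0; compare against these criteria.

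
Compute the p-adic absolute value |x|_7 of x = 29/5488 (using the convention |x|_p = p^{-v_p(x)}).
|29/5488|_7 = 343

Step 1 — compute v_7(x) by factoring powers of 7 out of the numerator and denominator: v_7(29/5488) = -3. Step 2 — apply |x|_p = p^{-v_p(x)} = 7^{3} = 343.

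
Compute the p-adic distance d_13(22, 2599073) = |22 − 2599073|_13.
d_13(22, 2599073) = 1/371293

Step 1 — x − y = 22 − 2599073 = -2599051. Step 2 — v_13(-2599051) = 5 (factor: -2599051 = −(13^5 · 7); the sign does not affect v_p). Step 3 — |x − y|_13 = 13^{-5} = 1/371293.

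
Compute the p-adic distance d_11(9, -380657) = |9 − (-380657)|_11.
d_11(9, -380657) = 1/14641

Step 1 — x − y = 9 − (-380657) = 380666. Step 2 — v_11(380666) = 4 (factor: 380666 = (11^4 · 26); the sign does not affect v_p). Step 3 — |x − y|_11 = 11^{-4} = 1/14641.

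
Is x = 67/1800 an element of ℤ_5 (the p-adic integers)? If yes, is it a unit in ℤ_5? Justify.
x ∉ ℤ_5 (v_5(x) = -2 < 0)

ℤ_5 = {x ∈ ℚ_5 : v_5(x) ≥ 0} and ℤ_5^× = {x ∈ ℤ_5 : v_5(x) = 0}. Here v_5(67/1800) = v_5(num) − v_5(den) = -2; compare against these criteria.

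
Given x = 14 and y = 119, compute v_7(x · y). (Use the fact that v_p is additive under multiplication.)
v_7(1666) = 2

v_p(x) = 1 (factor: 14 = 7^1 · 2); v_p(y) = 1 (factor: 119 = 7^1 · 17). Additivity: v_p(xy) = v_p(x) + v_p(y) = 1 + 1 = 2. (Direct check: xy = 1666 = 7^2 · (34).)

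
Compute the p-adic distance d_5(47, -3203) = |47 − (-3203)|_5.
d_5(47, -3203) = 1/125

Step 1 — x − y = 47 − (-3203) = 3250. Step 2 — v_5(3250) = 3 (factor: 3250 = (5^3 · 26); the sign does not affect v_p). Step 3 — |x − y|_5 = 5^{-3} = 1/125.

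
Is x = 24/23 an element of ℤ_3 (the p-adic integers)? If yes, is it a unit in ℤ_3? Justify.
x ∈ ℤ_3 but not a unit; v_3(x) = 1 > 0

ℤ_3 = {x ∈ ℚ_3 : v_3(x) ≥ 0} and ℤ_3^× = {x ∈ ℤ_3 : v_3(x) = 0}. Here v_3(24/23) = v_3(num) − v_3(den) = 1; compare against these criteria.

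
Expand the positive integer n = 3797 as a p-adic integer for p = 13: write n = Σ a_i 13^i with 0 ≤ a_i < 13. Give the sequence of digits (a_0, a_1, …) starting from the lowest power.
(a_0, a_1, …) = (1, 6, 9, 1)

Repeated division by 13 gives the digits low-to-high: 3797 = 1 + 6·13^1 + 9·13^2 + 1·13^3. Digit sequence: (1, 6, 9, 1).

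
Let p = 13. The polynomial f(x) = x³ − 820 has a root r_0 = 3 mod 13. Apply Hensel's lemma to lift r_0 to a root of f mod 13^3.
r_2 = 1979 (mod 2197)

Hensel: r_{i+1} = r_i − f(r_i)/f′(r_i) mod 13^{i+2}, where f′(x) = 3x². Iterate:
  r_0 = 3 (mod 13)
  r_1 = 120 (mod 169)
  r_2 = 1979 (mod 2197)
Final: r = 1979 with f(r) ≡ 0 mod 13^3.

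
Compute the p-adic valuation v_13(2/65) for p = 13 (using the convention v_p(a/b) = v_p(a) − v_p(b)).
v_13(2/65) = -1

Factor powers of 13 from the numerator and denominator of the reduced fraction: 2 = 13^0 · 2 and 65 = 13^1 · 5. Apply v_p(a/b) = v_p(a) − v_p(b): v_13(2/65) = 0 − 1 = -1.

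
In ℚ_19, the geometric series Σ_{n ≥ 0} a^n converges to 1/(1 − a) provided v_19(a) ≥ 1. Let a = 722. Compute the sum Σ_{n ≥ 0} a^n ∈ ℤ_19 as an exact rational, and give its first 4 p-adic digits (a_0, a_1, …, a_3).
Σ a^n = 1/(1 − a) = -1/721;  first 4 digits = (1, 0, 2, 0)

v_19(a) = 2 ≥ 1, so the series converges in ℤ_19 to 1/(1 − a) = 1/(1 − 722) = -1/721. Expand this rational in ℤ_19: compute digits iteratively via d_i = x_i mod 19, x_{i+1} = (x_i − d_i)/19. The first 4 digits are (1, 0, 2, 0).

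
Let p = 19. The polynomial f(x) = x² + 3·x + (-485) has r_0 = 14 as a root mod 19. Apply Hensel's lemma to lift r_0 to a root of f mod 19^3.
r_2 = 185 (mod 6859)

Hensel: r_{i+1} = r_i − f(r_i)·(f′(r_i))^{-1} mod 19^{i+2}, f′(x) = 2x + 3. Iterate:
  r_0 = 14 (mod 19)
  r_1 = 185 (mod 361)
  r_2 = 185 (mod 6859)
Final: r = 185 satisfies f(r) ≡ 0 mod 19^3.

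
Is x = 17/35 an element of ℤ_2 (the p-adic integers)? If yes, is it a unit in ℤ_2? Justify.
x ∈ ℤ_2^× (unit); v_2(x) = 0

ℤ_2 = {x ∈ ℚ_2 : v_2(x) ≥ 0} and ℤ_2^× = {x ∈ ℤ_2 : v_2(x) = 0}. Here v_2(17/35) = v_2(num) − v_2(den) = 0; compare against these criteria.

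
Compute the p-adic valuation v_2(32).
v_2(32) = 5

v_2(n) is the largest exponent k such that 2^k divides n. Factor out: 32 = 2^5 · 1. (Sign doesn't affect v_p.) So v_2(32) = 5.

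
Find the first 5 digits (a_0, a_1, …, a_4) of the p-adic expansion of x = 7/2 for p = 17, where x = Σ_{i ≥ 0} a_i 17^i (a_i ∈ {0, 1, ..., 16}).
(a_0, …, a_4) = (12, 8, 8, 8, 8)

v_17(7/2) = 0 (numerator and denominator both coprime to 17), so x ∈ ℤ_17^×. Compute digits iteratively via a_i = x_i mod 17, x_{i+1} = (x_i − a_i)/17, with x_0 = x:
  x_0 = 7/2;  a_0 = 12;  x_1 = (x_0 − 12)/17 = -1/2
  x_1 = -1/2;  a_1 = 8;  x_2 = (x_1 − 8)/17 = -1/2
  x_2 = -1/2;  a_2 = 8;  x_3 = (x_2 − 8)/17 = -1/2
  x_3 = -1/2;  a_3 = 8;  x_4 = (x_3 − 8)/17 = -1/2
  x_4 = -1/2;  a_4 = 8;  x_5 = (x_4 − 8)/17 = -1/2
Digits: (12, 8, 8, 8, 8).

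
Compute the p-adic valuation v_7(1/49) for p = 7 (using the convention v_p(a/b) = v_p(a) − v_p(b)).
v_7(1/49) = -2

Factor powers of 7 from the numerator and denominator of the reduced fraction: 1 = 7^0 · 1 and 49 = 7^2 · 1. Apply v_p(a/b) = v_p(a) − v_p(b): v_7(1/49) = 0 − 2 = -2.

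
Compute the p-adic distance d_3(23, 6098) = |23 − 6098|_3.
d_3(23, 6098) = 1/243

Step 1 — x − y = 23 − 6098 = -6075. Step 2 — v_3(-6075) = 5 (factor: -6075 = −(3^5 · 25); the sign does not affect v_p). Step 3 — |x − y|_3 = 3^{-5} = 1/243.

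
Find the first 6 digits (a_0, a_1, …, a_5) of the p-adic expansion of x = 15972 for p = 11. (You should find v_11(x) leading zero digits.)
(a_0, …, a_5) = (0, 0, 0, 1, 1, 0)

v_11(15972) = 3, so a_0 = ... = a_2 = 0. Factor out: x = 11^3 · u with u = 12 a unit in ℤ_11. Expand u iteratively via a_{v+i} = u_i mod 11, u_{i+1} = (u_i − a_{v+i})/11:
  u_0 = 12;  a_3 = 1;  u_1 = (u_0 − 1)/11 = 1
  u_1 = 1;  a_4 = 1;  u_2 = (u_1 − 1)/11 = 0
  u_2 = 0;  a_5 = 0;  u_3 = (u_2 − 0)/11 = 0
Digits: (0, 0, 0, 1, 1, 0).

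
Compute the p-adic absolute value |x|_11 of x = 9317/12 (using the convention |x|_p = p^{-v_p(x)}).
|9317/12|_11 = 1/1331

Step 1 — compute v_11(x) by factoring powers of 11 out of the numerator and denominator: v_11(9317/12) = 3. Step 2 — apply |x|_p = p^{-v_p(x)} = 11^{-3} = 1/1331.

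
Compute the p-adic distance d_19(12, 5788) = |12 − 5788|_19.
d_19(12, 5788) = 1/361

Step 1 — x − y = 12 − 5788 = -5776. Step 2 — v_19(-5776) = 2 (factor: -5776 = −(19^2 · 16); the sign does not affect v_p). Step 3 — |x − y|_19 = 19^{-2} = 1/361.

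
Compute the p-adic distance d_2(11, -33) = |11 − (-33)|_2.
d_2(11, -33) = 1/4

Step 1 — x − y = 11 − (-33) = 44. Step 2 — v_2(44) = 2 (factor: 44 = (2^2 · 11); the sign does not affect v_p). Step 3 — |x − y|_2 = 2^{-2} = 1/4.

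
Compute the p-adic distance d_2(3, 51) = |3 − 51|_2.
d_2(3, 51) = 1/16

Step 1 — x − y = 3 − 51 = -48. Step 2 — v_2(-48) = 4 (factor: -48 = −(2^4 · 3); the sign does not affect v_p). Step 3 — |x − y|_2 = 2^{-4} = 1/16.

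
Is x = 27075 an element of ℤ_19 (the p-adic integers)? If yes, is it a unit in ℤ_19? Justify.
x ∈ ℤ_19 but not a unit; v_19(x) = 2 > 0

ℤ_19 = {x ∈ ℚ_19 : v_19(x) ≥ 0} and ℤ_19^× = {x ∈ ℤ_19 : v_19(x) = 0}. Here v_19(27075) = v_19(num) − v_19(den) = 2; compare against these criteria.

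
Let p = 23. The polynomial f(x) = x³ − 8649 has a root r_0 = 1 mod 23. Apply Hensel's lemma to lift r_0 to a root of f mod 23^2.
r_1 = 415 (mod 529)

Hensel: r_{i+1} = r_i − f(r_i)/f′(r_i) mod 23^{i+2}, where f′(x) = 3x². Iterate:
  r_0 = 1 (mod 23)
  r_1 = 415 (mod 529)
Final: r = 415 with f(r) ≡ 0 mod 23^2.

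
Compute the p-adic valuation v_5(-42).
v_5(-42) = 0

v_5(n) is the largest exponent k such that 5^k divides n. Factor out: -42 = -5^0 · 42. (Sign doesn't affect v_p.) So v_5(-42) = 0.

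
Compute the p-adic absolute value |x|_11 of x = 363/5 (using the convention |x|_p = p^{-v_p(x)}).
|363/5|_11 = 1/121

Step 1 — compute v_11(x) by factoring powers of 11 out of the numerator and denominator: v_11(363/5) = 2. Step 2 — apply |x|_p = p^{-v_p(x)} = 11^{-2} = 1/121.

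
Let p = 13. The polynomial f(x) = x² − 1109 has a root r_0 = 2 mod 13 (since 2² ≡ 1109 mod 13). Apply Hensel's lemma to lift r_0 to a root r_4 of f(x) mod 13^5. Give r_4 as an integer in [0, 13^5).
r_4 = 69526 (mod 371293)

Hensel's recurrence: r_{i+1} = r_i − f(r_i)·(f′(r_i))^{-1} mod 13^{i+2}, with f′(x) = 2x. Iterate:
  r_0 = 2 (mod 13)
  r_1 = 67 (mod 169)
  r_2 = 1419 (mod 2197)
  r_3 = 12404 (mod 28561)
  r_4 = 69526 (mod 371293)
Final: r_4 = 69526, and one checks f(r_4) ≡ 0 mod 13^5.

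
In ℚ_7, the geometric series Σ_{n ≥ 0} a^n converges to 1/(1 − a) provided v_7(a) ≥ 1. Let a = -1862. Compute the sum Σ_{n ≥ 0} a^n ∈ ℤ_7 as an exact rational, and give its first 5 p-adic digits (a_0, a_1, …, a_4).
Σ a^n = 1/(1 − a) = 1/1863;  first 5 digits = (1, 0, 4, 1, 1)

v_7(a) = 2 ≥ 1, so the series converges in ℤ_7 to 1/(1 − a) = 1/(1 − (-1862)) = 1/1863. Expand this rational in ℤ_7: compute digits iteratively via d_i = x_i mod 7, x_{i+1} = (x_i − d_i)/7. The first 5 digits are (1, 0, 4, 1, 1).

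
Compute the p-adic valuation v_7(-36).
v_7(-36) = 0

v_7(n) is the largest exponent k such that 7^k divides n. Factor out: -36 = -7^0 · 36. (Sign doesn't affect v_p.) So v_7(-36) = 0.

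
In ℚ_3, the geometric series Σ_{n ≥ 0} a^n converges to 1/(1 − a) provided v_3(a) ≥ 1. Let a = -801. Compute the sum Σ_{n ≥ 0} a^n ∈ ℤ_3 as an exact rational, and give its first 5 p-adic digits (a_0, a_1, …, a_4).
Σ a^n = 1/(1 − a) = 1/802;  first 5 digits = (1, 0, 1, 0, 0)

v_3(a) = 2 ≥ 1, so the series converges in ℤ_3 to 1/(1 − a) = 1/(1 − (-801)) = 1/802. Expand this rational in ℤ_3: compute digits iteratively via d_i = x_i mod 3, x_{i+1} = (x_i − d_i)/3. The first 5 digits are (1, 0, 1, 0, 0).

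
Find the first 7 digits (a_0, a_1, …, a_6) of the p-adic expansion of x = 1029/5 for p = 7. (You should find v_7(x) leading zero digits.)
(a_0, …, a_6) = (0, 0, 0, 2, 4, 5, 2)

v_7(1029/5) = 3, so a_0 = ... = a_2 = 0. Factor out: x = 7^3 · u with u = 3/5 a unit in ℤ_7. Expand u iteratively via a_{v+i} = u_i mod 7, u_{i+1} = (u_i − a_{v+i})/7:
  u_0 = 3/5;  a_3 = 2;  u_1 = (u_0 − 2)/7 = -1/5
  u_1 = -1/5;  a_4 = 4;  u_2 = (u_1 − 4)/7 = -3/5
  u_2 = -3/5;  a_5 = 5;  u_3 = (u_2 − 5)/7 = -4/5
  u_3 = -4/5;  a_6 = 2;  u_4 = (u_3 − 2)/7 = -2/5
Digits: (0, 0, 0, 2, 4, 5, 2).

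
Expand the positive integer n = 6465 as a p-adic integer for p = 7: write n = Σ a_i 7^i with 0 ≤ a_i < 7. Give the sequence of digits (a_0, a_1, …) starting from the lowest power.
(a_0, a_1, …) = (4, 6, 5, 4, 2)

Repeated division by 7 gives the digits low-to-high: 6465 = 4 + 6·7^1 + 5·7^2 + 4·7^3 + 2·7^4. Digit sequence: (4, 6, 5, 4, 2).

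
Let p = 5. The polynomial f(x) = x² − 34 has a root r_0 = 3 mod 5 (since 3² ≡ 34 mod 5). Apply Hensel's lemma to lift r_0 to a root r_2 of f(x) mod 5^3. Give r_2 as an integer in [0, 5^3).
r_2 = 28 (mod 125)

Hensel's recurrence: r_{i+1} = r_i − f(r_i)·(f′(r_i))^{-1} mod 5^{i+2}, with f′(x) = 2x. Iterate:
  r_0 = 3 (mod 5)
  r_1 = 3 (mod 25)
  r_2 = 28 (mod 125)
Final: r_2 = 28, and one checks f(r_2) ≡ 0 mod 5^3.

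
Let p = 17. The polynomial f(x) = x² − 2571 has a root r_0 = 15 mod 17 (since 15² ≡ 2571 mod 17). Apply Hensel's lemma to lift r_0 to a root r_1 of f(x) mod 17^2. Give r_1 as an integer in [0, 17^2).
r_1 = 151 (mod 289)

Hensel's recurrence: r_{i+1} = r_i − f(r_i)·(f′(r_i))^{-1} mod 17^{i+2}, with f′(x) = 2x. Iterate:
  r_0 = 15 (mod 17)
  r_1 = 151 (mod 289)
Final: r_1 = 151, and one checks f(r_1) ≡ 0 mod 17^2.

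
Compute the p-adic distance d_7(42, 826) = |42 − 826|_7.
d_7(42, 826) = 1/49

Step 1 — x − y = 42 − 826 = -784. Step 2 — v_7(-784) = 2 (factor: -784 = −(7^2 · 16); the sign does not affect v_p). Step 3 — |x − y|_7 = 7^{-2} = 1/49.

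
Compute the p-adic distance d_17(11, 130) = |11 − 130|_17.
d_17(11, 130) = 1/17

Step 1 — x − y = 11 − 130 = -119. Step 2 — v_17(-119) = 1 (factor: -119 = −(17^1 · 7); the sign does not affect v_p). Step 3 — |x − y|_17 = 17^{-1} = 1/17.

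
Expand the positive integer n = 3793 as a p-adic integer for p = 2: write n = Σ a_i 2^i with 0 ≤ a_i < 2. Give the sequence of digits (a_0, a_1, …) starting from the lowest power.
(a_0, a_1, …) = (1, 0, 0, 0, 1, 0, 1, 1, 0, 1, 1, 1)

Repeated division by 2 gives the digits low-to-high: 3793 = 1 + 1·2^4 + 1·2^6 + 1·2^7 + 1·2^9 + 1·2^10 + 1·2^11. Digit sequence: (1, 0, 0, 0, 1, 0, 1, 1, 0, 1, 1, 1).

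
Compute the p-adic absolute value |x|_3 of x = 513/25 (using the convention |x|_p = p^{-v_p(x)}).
|513/25|_3 = 1/27

Step 1 — compute v_3(x) by factoring powers of 3 out of the numerator and denominator: v_3(513/25) = 3. Step 2 — apply |x|_p = p^{-v_p(x)} = 3^{-3} = 1/27.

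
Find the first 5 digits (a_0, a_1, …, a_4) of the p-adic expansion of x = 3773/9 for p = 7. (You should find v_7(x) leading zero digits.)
(a_0, …, a_4) = (0, 0, 0, 2, 3)

v_7(3773/9) = 3, so a_0 = ... = a_2 = 0. Factor out: x = 7^3 · u with u = 11/9 a unit in ℤ_7. Expand u iteratively via a_{v+i} = u_i mod 7, u_{i+1} = (u_i − a_{v+i})/7:
  u_0 = 11/9;  a_3 = 2;  u_1 = (u_0 − 2)/7 = -1/9
  u_1 = -1/9;  a_4 = 3;  u_2 = (u_1 − 3)/7 = -4/9
Digits: (0, 0, 0, 2, 3).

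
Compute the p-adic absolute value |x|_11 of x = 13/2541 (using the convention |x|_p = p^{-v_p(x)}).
|13/2541|_11 = 121

Step 1 — compute v_11(x) by factoring powers of 11 out of the numerator and denominator: v_11(13/2541) = -2. Step 2 — apply |x|_p = p^{-v_p(x)} = 11^{2} = 121.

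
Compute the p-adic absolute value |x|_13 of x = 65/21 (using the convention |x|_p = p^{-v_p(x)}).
|65/21|_13 = 1/13

Step 1 — compute v_13(x) by factoring powers of 13 out of the numerator and denominator: v_13(65/21) = 1. Step 2 — apply |x|_p = p^{-v_p(x)} = 13^{-1} = 1/13.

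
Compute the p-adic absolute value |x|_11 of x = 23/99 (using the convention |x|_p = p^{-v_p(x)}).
|23/99|_11 = 11

Step 1 — compute v_11(x) by factoring powers of 11 out of the numerator and denominator: v_11(23/99) = -1. Step 2 — apply |x|_p = p^{-v_p(x)} = 11^{1} = 11.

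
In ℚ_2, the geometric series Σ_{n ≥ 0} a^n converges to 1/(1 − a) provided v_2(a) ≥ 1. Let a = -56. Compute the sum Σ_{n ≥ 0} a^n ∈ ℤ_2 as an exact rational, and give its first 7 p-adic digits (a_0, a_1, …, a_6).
Σ a^n = 1/(1 − a) = 1/57;  first 7 digits = (1, 0, 0, 1, 0, 0, 0)

v_2(a) = 3 ≥ 1, so the series converges in ℤ_2 to 1/(1 − a) = 1/(1 − (-56)) = 1/57. Expand this rational in ℤ_2: compute digits iteratively via d_i = x_i mod 2, x_{i+1} = (x_i − d_i)/2. The first 7 digits are (1, 0, 0, 1, 0, 0, 0).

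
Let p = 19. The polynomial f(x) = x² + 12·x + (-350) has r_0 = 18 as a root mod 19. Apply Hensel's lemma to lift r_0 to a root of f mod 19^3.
r_2 = 721 (mod 6859)

Hensel: r_{i+1} = r_i − f(r_i)·(f′(r_i))^{-1} mod 19^{i+2}, f′(x) = 2x + 12. Iterate:
  r_0 = 18 (mod 19)
  r_1 = 360 (mod 361)
  r_2 = 721 (mod 6859)
Final: r = 721 satisfies f(r) ≡ 0 mod 19^3.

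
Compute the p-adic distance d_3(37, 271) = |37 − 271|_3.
d_3(37, 271) = 1/9

Step 1 — x − y = 37 − 271 = -234. Step 2 — v_3(-234) = 2 (factor: -234 = −(3^2 · 26); the sign does not affect v_p). Step 3 — |x − y|_3 = 3^{-2} = 1/9.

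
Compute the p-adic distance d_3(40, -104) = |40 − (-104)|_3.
d_3(40, -104) = 1/9

Step 1 — x − y = 40 − (-104) = 144. Step 2 — v_3(144) = 2 (factor: 144 = (3^2 · 16); the sign does not affect v_p). Step 3 — |x − y|_3 = 3^{-2} = 1/9.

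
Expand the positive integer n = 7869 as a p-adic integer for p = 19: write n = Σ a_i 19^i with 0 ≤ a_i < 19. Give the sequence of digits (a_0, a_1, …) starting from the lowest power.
(a_0, a_1, …) = (3, 15, 2, 1)

Repeated division by 19 gives the digits low-to-high: 7869 = 3 + 15·19^1 + 2·19^2 + 1·19^3. Digit sequence: (3, 15, 2, 1).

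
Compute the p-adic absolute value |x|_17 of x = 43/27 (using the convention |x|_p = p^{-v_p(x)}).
|43/27|_17 = 1

Step 1 — compute v_17(x) by factoring powers of 17 out of the numerator and denominator: v_17(43/27) = 0. Step 2 — apply |x|_p = p^{-v_p(x)} = 17^{0} = 1.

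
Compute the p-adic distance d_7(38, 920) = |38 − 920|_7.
d_7(38, 920) = 1/49

Step 1 — x − y = 38 − 920 = -882. Step 2 — v_7(-882) = 2 (factor: -882 = −(7^2 · 18); the sign does not affect v_p). Step 3 — |x − y|_7 = 7^{-2} = 1/49.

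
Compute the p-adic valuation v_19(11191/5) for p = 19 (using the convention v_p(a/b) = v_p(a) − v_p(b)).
v_19(11191/5) = 2

Factor powers of 19 from the numerator and denominator of the reduced fraction: 11191 = 19^2 · 31 and 5 = 19^0 · 5. Apply v_p(a/b) = v_p(a) − v_p(b): v_19(11191/5) = 2 − 0 = 2.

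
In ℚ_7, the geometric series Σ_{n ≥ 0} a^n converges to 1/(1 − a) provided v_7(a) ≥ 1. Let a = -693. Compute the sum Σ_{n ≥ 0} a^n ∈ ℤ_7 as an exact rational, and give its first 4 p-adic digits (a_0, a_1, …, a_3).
Σ a^n = 1/(1 − a) = 1/694;  first 4 digits = (1, 6, 0, 4)

v_7(a) = 1 ≥ 1, so the series converges in ℤ_7 to 1/(1 − a) = 1/(1 − (-693)) = 1/694. Expand this rational in ℤ_7: compute digits iteratively via d_i = x_i mod 7, x_{i+1} = (x_i − d_i)/7. The first 4 digits are (1, 6, 0, 4).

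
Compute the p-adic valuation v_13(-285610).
v_13(-285610) = 4

v_13(n) is the largest exponent k such that 13^k divides n. Factor out: -285610 = -13^4 · 10. (Sign doesn't affect v_p.) So v_13(-285610) = 4.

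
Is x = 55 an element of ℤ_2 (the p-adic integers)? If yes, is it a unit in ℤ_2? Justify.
x ∈ ℤ_2^× (unit); v_2(x) = 0

ℤ_2 = {x ∈ ℚ_2 : v_2(x) ≥ 0} and ℤ_2^× = {x ∈ ℤ_2 : v_2(x) = 0}. Here v_2(55) = v_2(num) − v_2(den) = 0; compare against these criteria.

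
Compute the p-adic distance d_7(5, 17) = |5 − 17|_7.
d_7(5, 17) = 1

Step 1 — x − y = 5 − 17 = -12. Step 2 — v_7(-12) = 0 (factor: -12 = −(7^0 · 12); the sign does not affect v_p). Step 3 — |x − y|_7 = 7^{0} = 1.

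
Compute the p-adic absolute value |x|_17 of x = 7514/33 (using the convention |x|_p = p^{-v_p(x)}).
|7514/33|_17 = 1/289

Step 1 — compute v_17(x) by factoring powers of 17 out of the numerator and denominator: v_17(7514/33) = 2. Step 2 — apply |x|_p = p^{-v_p(x)} = 17^{-2} = 1/289.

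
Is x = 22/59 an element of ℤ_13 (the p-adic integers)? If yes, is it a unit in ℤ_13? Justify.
x ∈ ℤ_13^× (unit); v_13(x) = 0

ℤ_13 = {x ∈ ℚ_13 : v_13(x) ≥ 0} and ℤ_13^× = {x ∈ ℤ_13 : v_13(x) = 0}. Here v_13(22/59) = v_13(num) − v_13(den) = 0; compare against these criteria.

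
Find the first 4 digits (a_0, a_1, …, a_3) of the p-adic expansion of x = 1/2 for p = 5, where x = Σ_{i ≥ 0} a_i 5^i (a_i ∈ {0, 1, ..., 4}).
(a_0, …, a_3) = (3, 2, 2, 2)

v_5(1/2) = 0 (numerator and denominator both coprime to 5), so x ∈ ℤ_5^×. Compute digits iteratively via a_i = x_i mod 5, x_{i+1} = (x_i − a_i)/5, with x_0 = x:
  x_0 = 1/2;  a_0 = 3;  x_1 = (x_0 − 3)/5 = -1/2
  x_1 = -1/2;  a_1 = 2;  x_2 = (x_1 − 2)/5 = -1/2
  x_2 = -1/2;  a_2 = 2;  x_3 = (x_2 − 2)/5 = -1/2
  x_3 = -1/2;  a_3 = 2;  x_4 = (x_3 − 2)/5 = -1/2
Digits: (3, 2, 2, 2).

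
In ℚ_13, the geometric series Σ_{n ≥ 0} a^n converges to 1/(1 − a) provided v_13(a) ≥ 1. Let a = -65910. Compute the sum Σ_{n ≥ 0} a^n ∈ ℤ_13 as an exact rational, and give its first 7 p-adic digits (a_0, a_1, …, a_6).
Σ a^n = 1/(1 − a) = 1/65911;  first 7 digits = (1, 0, 0, 9, 10, 12, 2)

v_13(a) = 3 ≥ 1, so the series converges in ℤ_13 to 1/(1 − a) = 1/(1 − (-65910)) = 1/65911. Expand this rational in ℤ_13: compute digits iteratively via d_i = x_i mod 13, x_{i+1} = (x_i − d_i)/13. The first 7 digits are (1, 0, 0, 9, 10, 12, 2).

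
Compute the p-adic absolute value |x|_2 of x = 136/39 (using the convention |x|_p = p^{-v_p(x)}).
|136/39|_2 = 1/8

Step 1 — compute v_2(x) by factoring powers of 2 out of the numerator and denominator: v_2(136/39) = 3. Step 2 — apply |x|_p = p^{-v_p(x)} = 2^{-3} = 1/8.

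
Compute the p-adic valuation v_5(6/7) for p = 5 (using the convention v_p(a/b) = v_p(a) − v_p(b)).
v_5(6/7) = 0

Factor powers of 5 from the numerator and denominator of the reduced fraction: 6 = 5^0 · 6 and 7 = 5^0 · 7. Apply v_p(a/b) = v_p(a) − v_p(b): v_5(6/7) = 0 − 0 = 0.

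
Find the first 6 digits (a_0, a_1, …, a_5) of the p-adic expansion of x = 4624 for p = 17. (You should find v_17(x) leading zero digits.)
(a_0, …, a_5) = (0, 0, 16, 0, 0, 0)

v_17(4624) = 2, so a_0 = ... = a_1 = 0. Factor out: x = 17^2 · u with u = 16 a unit in ℤ_17. Expand u iteratively via a_{v+i} = u_i mod 17, u_{i+1} = (u_i − a_{v+i})/17:
  u_0 = 16;  a_2 = 16;  u_1 = (u_0 − 16)/17 = 0
  u_1 = 0;  a_3 = 0;  u_2 = (u_1 − 0)/17 = 0
  u_2 = 0;  a_4 = 0;  u_3 = (u_2 − 0)/17 = 0
  u_3 = 0;  a_5 = 0;  u_4 = (u_3 − 0)/17 = 0
Digits: (0, 0, 16, 0, 0, 0).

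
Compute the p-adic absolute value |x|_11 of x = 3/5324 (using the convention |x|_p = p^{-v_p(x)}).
|3/5324|_11 = 1331

Step 1 — compute v_11(x) by factoring powers of 11 out of the numerator and denominator: v_11(3/5324) = -3. Step 2 — apply |x|_p = p^{-v_p(x)} = 11^{3} = 1331.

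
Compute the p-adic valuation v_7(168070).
v_7(168070) = 5

v_7(n) is the largest exponent k such that 7^k divides n. Factor out: 168070 = 7^5 · 10. (Sign doesn't affect v_p.) So v_7(168070) = 5.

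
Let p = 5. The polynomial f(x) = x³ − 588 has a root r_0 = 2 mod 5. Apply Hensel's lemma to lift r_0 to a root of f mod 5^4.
r_3 = 167 (mod 625)

Hensel: r_{i+1} = r_i − f(r_i)/f′(r_i) mod 5^{i+2}, where f′(x) = 3x². Iterate:
  r_0 = 2 (mod 5)
  r_1 = 17 (mod 25)
  r_2 = 42 (mod 125)
  r_3 = 167 (mod 625)
Final: r = 167 with f(r) ≡ 0 mod 5^4.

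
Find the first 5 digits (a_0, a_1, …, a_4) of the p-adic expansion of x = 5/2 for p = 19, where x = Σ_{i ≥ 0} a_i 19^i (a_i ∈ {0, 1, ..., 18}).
(a_0, …, a_4) = (12, 9, 9, 9, 9)

v_19(5/2) = 0 (numerator and denominator both coprime to 19), so x ∈ ℤ_19^×. Compute digits iteratively via a_i = x_i mod 19, x_{i+1} = (x_i − a_i)/19, with x_0 = x:
  x_0 = 5/2;  a_0 = 12;  x_1 = (x_0 − 12)/19 = -1/2
  x_1 = -1/2;  a_1 = 9;  x_2 = (x_1 − 9)/19 = -1/2
  x_2 = -1/2;  a_2 = 9;  x_3 = (x_2 − 9)/19 = -1/2
  x_3 = -1/2;  a_3 = 9;  x_4 = (x_3 − 9)/19 = -1/2
  x_4 = -1/2;  a_4 = 9;  x_5 = (x_4 − 9)/19 = -1/2
Digits: (12, 9, 9, 9, 9).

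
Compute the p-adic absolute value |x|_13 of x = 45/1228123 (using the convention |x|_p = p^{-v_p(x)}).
|45/1228123|_13 = 28561

Step 1 — compute v_13(x) by factoring powers of 13 out of the numerator and denominator: v_13(45/1228123) = -4. Step 2 — apply |x|_p = p^{-v_p(x)} = 13^{4} = 28561.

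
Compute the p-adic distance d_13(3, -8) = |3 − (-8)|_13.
d_13(3, -8) = 1

Step 1 — x − y = 3 − (-8) = 11. Step 2 — v_13(11) = 0 (factor: 11 = (13^0 · 11); the sign does not affect v_p). Step 3 — |x − y|_13 = 13^{0} = 1.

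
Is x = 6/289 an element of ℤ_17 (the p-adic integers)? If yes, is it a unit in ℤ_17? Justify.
x ∉ ℤ_17 (v_17(x) = -2 < 0)

ℤ_17 = {x ∈ ℚ_17 : v_17(x) ≥ 0} and ℤ_17^× = {x ∈ ℤ_17 : v_17(x) = 0}. Here v_17(6/289) = v_17(num) − v_17(den) = -2; compare against these criteria.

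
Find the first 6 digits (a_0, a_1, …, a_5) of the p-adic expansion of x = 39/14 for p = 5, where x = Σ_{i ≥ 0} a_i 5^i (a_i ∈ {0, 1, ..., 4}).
(a_0, …, a_5) = (1, 0, 4, 1, 0, 1)

v_5(39/14) = 0 (numerator and denominator both coprime to 5), so x ∈ ℤ_5^×. Compute digits iteratively via a_i = x_i mod 5, x_{i+1} = (x_i − a_i)/5, with x_0 = x:
  x_0 = 39/14;  a_0 = 1;  x_1 = (x_0 − 1)/5 = 5/14
  x_1 = 5/14;  a_1 = 0;  x_2 = (x_1 − 0)/5 = 1/14
  x_2 = 1/14;  a_2 = 4;  x_3 = (x_2 − 4)/5 = -11/14
  x_3 = -11/14;  a_3 = 1;  x_4 = (x_3 − 1)/5 = -5/14
  x_4 = -5/14;  a_4 = 0;  x_5 = (x_4 − 0)/5 = -1/14
  x_5 = -1/14;  a_5 = 1;  x_6 = (x_5 − 1)/5 = -3/14
Digits: (1, 0, 4, 1, 0, 1).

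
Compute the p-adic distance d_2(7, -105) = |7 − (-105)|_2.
d_2(7, -105) = 1/16

Step 1 — x − y = 7 − (-105) = 112. Step 2 — v_2(112) = 4 (factor: 112 = (2^4 · 7); the sign does not affect v_p). Step 3 — |x − y|_2 = 2^{-4} = 1/16.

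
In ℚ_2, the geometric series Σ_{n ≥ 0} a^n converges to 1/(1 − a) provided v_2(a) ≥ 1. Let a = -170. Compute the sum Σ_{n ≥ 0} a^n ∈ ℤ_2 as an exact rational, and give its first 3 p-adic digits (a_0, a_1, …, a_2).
Σ a^n = 1/(1 − a) = 1/171;  first 3 digits = (1, 1, 0)

v_2(a) = 1 ≥ 1, so the series converges in ℤ_2 to 1/(1 − a) = 1/(1 − (-170)) = 1/171. Expand this rational in ℤ_2: compute digits iteratively via d_i = x_i mod 2, x_{i+1} = (x_i − d_i)/2. The first 3 digits are (1, 1, 0).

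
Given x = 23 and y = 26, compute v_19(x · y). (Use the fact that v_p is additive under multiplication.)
v_19(598) = 0

v_p(x) = 0 (factor: 23 = 19^0 · 23); v_p(y) = 0 (factor: 26 = 19^0 · 26). Additivity: v_p(xy) = v_p(x) + v_p(y) = 0 + 0 = 0. (Direct check: xy = 598 = 19^0 · (598).)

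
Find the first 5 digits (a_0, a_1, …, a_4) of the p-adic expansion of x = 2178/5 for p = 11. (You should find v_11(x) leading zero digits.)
(a_0, …, a_4) = (0, 0, 8, 4, 4)

v_11(2178/5) = 2, so a_0 = ... = a_1 = 0. Factor out: x = 11^2 · u with u = 18/5 a unit in ℤ_11. Expand u iteratively via a_{v+i} = u_i mod 11, u_{i+1} = (u_i − a_{v+i})/11:
  u_0 = 18/5;  a_2 = 8;  u_1 = (u_0 − 8)/11 = -2/5
  u_1 = -2/5;  a_3 = 4;  u_2 = (u_1 − 4)/11 = -2/5
  u_2 = -2/5;  a_4 = 4;  u_3 = (u_2 − 4)/11 = -2/5
Digits: (0, 0, 8, 4, 4).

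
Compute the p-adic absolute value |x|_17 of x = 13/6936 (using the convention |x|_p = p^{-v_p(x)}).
|13/6936|_17 = 289

Step 1 — compute v_17(x) by factoring powers of 17 out of the numerator and denominator: v_17(13/6936) = -2. Step 2 — apply |x|_p = p^{-v_p(x)} = 17^{2} = 289.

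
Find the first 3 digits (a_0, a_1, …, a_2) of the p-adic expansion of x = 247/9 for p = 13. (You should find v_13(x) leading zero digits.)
(a_0, …, a_2) = (0, 5, 7)

v_13(247/9) = 1, so a_0 = ... = a_0 = 0. Factor out: x = 13^1 · u with u = 19/9 a unit in ℤ_13. Expand u iteratively via a_{v+i} = u_i mod 13, u_{i+1} = (u_i − a_{v+i})/13:
  u_0 = 19/9;  a_1 = 5;  u_1 = (u_0 − 5)/13 = -2/9
  u_1 = -2/9;  a_2 = 7;  u_2 = (u_1 − 7)/13 = -5/9
Digits: (0, 5, 7).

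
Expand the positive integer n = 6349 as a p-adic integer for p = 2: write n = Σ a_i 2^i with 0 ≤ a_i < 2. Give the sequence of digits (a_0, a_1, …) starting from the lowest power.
(a_0, a_1, …) = (1, 0, 1, 1, 0, 0, 1, 1, 0, 0, 0, 1, 1)

Repeated division by 2 gives the digits low-to-high: 6349 = 1 + 1·2^2 + 1·2^3 + 1·2^6 + 1·2^7 + 1·2^11 + 1·2^12. Digit sequence: (1, 0, 1, 1, 0, 0, 1, 1, 0, 0, 0, 1, 1).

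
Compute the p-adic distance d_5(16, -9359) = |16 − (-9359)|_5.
d_5(16, -9359) = 1/3125

Step 1 — x − y = 16 − (-9359) = 9375. Step 2 — v_5(9375) = 5 (factor: 9375 = (5^5 · 3); the sign does not affect v_p). Step 3 — |x − y|_5 = 5^{-5} = 1/3125.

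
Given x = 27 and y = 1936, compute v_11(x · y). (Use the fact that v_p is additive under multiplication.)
v_11(52272) = 2

v_p(x) = 0 (factor: 27 = 11^0 · 27); v_p(y) = 2 (factor: 1936 = 11^2 · 16). Additivity: v_p(xy) = v_p(x) + v_p(y) = 0 + 2 = 2. (Direct check: xy = 52272 = 11^2 · (432).)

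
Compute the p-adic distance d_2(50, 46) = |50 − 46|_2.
d_2(50, 46) = 1/4

Step 1 — x − y = 50 − 46 = 4. Step 2 — v_2(4) = 2 (factor: 4 = (2^2 · 1); the sign does not affect v_p). Step 3 — |x − y|_2 = 2^{-2} = 1/4.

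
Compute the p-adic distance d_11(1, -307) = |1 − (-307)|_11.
d_11(1, -307) = 1/11

Step 1 — x − y = 1 − (-307) = 308. Step 2 — v_11(308) = 1 (factor: 308 = (11^1 · 28); the sign does not affect v_p). Step 3 — |x − y|_11 = 11^{-1} = 1/11.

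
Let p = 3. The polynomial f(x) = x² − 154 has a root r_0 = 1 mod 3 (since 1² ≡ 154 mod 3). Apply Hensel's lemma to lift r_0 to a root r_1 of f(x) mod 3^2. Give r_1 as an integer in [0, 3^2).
r_1 = 1 (mod 9)

Hensel's recurrence: r_{i+1} = r_i − f(r_i)·(f′(r_i))^{-1} mod 3^{i+2}, with f′(x) = 2x. Iterate:
  r_0 = 1 (mod 3)
  r_1 = 1 (mod 9)
Final: r_1 = 1, and one checks f(r_1) ≡ 0 mod 3^2.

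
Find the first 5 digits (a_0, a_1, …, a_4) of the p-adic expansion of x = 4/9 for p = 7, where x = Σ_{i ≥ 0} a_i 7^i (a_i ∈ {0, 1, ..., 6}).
(a_0, …, a_4) = (2, 6, 3, 1, 6)

v_7(4/9) = 0 (numerator and denominator both coprime to 7), so x ∈ ℤ_7^×. Compute digits iteratively via a_i = x_i mod 7, x_{i+1} = (x_i − a_i)/7, with x_0 = x:
  x_0 = 4/9;  a_0 = 2;  x_1 = (x_0 − 2)/7 = -2/9
  x_1 = -2/9;  a_1 = 6;  x_2 = (x_1 − 6)/7 = -8/9
  x_2 = -8/9;  a_2 = 3;  x_3 = (x_2 − 3)/7 = -5/9
  x_3 = -5/9;  a_3 = 1;  x_4 = (x_3 − 1)/7 = -2/9
  x_4 = -2/9;  a_4 = 6;  x_5 = (x_4 − 6)/7 = -8/9
Digits: (2, 6, 3, 1, 6).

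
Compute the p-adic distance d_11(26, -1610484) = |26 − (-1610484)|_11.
d_11(26, -1610484) = 1/161051

Step 1 — x − y = 26 − (-1610484) = 1610510. Step 2 — v_11(1610510) = 5 (factor: 1610510 = (11^5 · 10); the sign does not affect v_p). Step 3 — |x − y|_11 = 11^{-5} = 1/161051.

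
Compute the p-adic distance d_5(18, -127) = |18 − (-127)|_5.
d_5(18, -127) = 1/5

Step 1 — x − y = 18 − (-127) = 145. Step 2 — v_5(145) = 1 (factor: 145 = (5^1 · 29); the sign does not affect v_p). Step 3 — |x − y|_5 = 5^{-1} = 1/5.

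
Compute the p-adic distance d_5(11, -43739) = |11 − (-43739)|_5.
d_5(11, -43739) = 1/3125

Step 1 — x − y = 11 − (-43739) = 43750. Step 2 — v_5(43750) = 5 (factor: 43750 = (5^5 · 14); the sign does not affect v_p). Step 3 — |x − y|_5 = 5^{-5} = 1/3125.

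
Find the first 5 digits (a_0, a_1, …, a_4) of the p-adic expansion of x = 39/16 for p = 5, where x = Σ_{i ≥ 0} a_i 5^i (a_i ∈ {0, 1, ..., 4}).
(a_0, …, a_4) = (4, 0, 4, 2, 1)

v_5(39/16) = 0 (numerator and denominator both coprime to 5), so x ∈ ℤ_5^×. Compute digits iteratively via a_i = x_i mod 5, x_{i+1} = (x_i − a_i)/5, with x_0 = x:
  x_0 = 39/16;  a_0 = 4;  x_1 = (x_0 − 4)/5 = -5/16
  x_1 = -5/16;  a_1 = 0;  x_2 = (x_1 − 0)/5 = -1/16
  x_2 = -1/16;  a_2 = 4;  x_3 = (x_2 − 4)/5 = -13/16
  x_3 = -13/16;  a_3 = 2;  x_4 = (x_3 − 2)/5 = -9/16
  x_4 = -9/16;  a_4 = 1;  x_5 = (x_4 − 1)/5 = -5/16
Digits: (4, 0, 4, 2, 1).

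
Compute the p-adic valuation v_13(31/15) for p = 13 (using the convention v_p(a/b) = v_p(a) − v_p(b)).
v_13(31/15) = 0

Factor powers of 13 from the numerator and denominator of the reduced fraction: 31 = 13^0 · 31 and 15 = 13^0 · 15. Apply v_p(a/b) = v_p(a) − v_p(b): v_13(31/15) = 0 − 0 = 0.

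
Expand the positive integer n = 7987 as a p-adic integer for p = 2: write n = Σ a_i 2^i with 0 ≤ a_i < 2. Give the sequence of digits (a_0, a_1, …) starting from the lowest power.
(a_0, a_1, …) = (1, 1, 0, 0, 1, 1, 0, 0, 1, 1, 1, 1, 1)

Repeated division by 2 gives the digits low-to-high: 7987 = 1 + 1·2^1 + 1·2^4 + 1·2^5 + 1·2^8 + 1·2^9 + 1·2^10 + 1·2^11 + 1·2^12. Digit sequence: (1, 1, 0, 0, 1, 1, 0, 0, 1, 1, 1, 1, 1).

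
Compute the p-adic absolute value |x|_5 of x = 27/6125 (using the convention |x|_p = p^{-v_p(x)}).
|27/6125|_5 = 125

Step 1 — compute v_5(x) by factoring powers of 5 out of the numerator and denominator: v_5(27/6125) = -3. Step 2 — apply |x|_p = p^{-v_p(x)} = 5^{3} = 125.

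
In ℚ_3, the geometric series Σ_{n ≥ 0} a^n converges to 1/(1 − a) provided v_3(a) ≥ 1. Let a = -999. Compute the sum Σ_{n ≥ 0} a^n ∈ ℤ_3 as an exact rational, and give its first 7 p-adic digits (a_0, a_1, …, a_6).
Σ a^n = 1/(1 − a) = 1/1000;  first 7 digits = (1, 0, 0, 2, 2, 1, 2)

v_3(a) = 3 ≥ 1, so the series converges in ℤ_3 to 1/(1 − a) = 1/(1 − (-999)) = 1/1000. Expand this rational in ℤ_3: compute digits iteratively via d_i = x_i mod 3, x_{i+1} = (x_i − d_i)/3. The first 7 digits are (1, 0, 0, 2, 2, 1, 2).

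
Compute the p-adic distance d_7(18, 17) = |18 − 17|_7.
d_7(18, 17) = 1

Step 1 — x − y = 18 − 17 = 1. Step 2 — v_7(1) = 0 (factor: 1 = (7^0 · 1); the sign does not affect v_p). Step 3 — |x − y|_7 = 7^{0} = 1.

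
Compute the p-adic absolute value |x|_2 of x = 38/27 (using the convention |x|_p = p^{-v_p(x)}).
|38/27|_2 = 1/2

Step 1 — compute v_2(x) by factoring powers of 2 out of the numerator and denominator: v_2(38/27) = 1. Step 2 — apply |x|_p = p^{-v_p(x)} = 2^{-1} = 1/2.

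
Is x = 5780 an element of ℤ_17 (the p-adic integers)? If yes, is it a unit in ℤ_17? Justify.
x ∈ ℤ_17 but not a unit; v_17(x) = 2 > 0

ℤ_17 = {x ∈ ℚ_17 : v_17(x) ≥ 0} and ℤ_17^× = {x ∈ ℤ_17 : v_17(x) = 0}. Here v_17(5780) = v_17(num) − v_17(den) = 2; compare against these criteria.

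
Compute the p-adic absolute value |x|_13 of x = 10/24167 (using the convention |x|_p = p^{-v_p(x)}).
|10/24167|_13 = 2197

Step 1 — compute v_13(x) by factoring powers of 13 out of the numerator and denominator: v_13(10/24167) = -3. Step 2 — apply |x|_p = p^{-v_p(x)} = 13^{3} = 2197.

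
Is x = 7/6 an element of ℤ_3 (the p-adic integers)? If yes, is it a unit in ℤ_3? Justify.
x ∉ ℤ_3 (v_3(x) = -1 < 0)

ℤ_3 = {x ∈ ℚ_3 : v_3(x) ≥ 0} and ℤ_3^× = {x ∈ ℤ_3 : v_3(x) = 0}. Here v_3(7/6) = v_3(num) − v_3(den) = -1; compare against these criteria.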